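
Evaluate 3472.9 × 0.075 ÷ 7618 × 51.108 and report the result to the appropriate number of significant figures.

3472.9 × 0.075 ÷ 7618 × 51.108 = 1.74743672749…
Multiplication/division keeps the fewest significant figures: 3472.9 → 5 s.f., 0.075 → 2 s.f., 7618 → 4 s.f., 51.108 → 5 s.f.; limit is 2.
Rounded to 2 significant figures: 1.7.

1.7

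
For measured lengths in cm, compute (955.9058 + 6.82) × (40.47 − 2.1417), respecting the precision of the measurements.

3.690 × 10^4 cm²

955.9058 + 6.82 = 962.7258, limited to 2 d.p. → 5 s.f.; 40.47 − 2.1417 = 38.3283, limited to 2 d.p. → 4 s.f.
Carrying full precision, 962.7258 × 38.3283 = 36899.6432801…; keep min(5, 4) = 4 s.f.
Rounded to 4 significant figures: 3.690 × 10^4 cm².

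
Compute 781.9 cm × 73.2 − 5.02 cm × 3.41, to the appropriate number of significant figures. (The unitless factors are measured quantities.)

5.72 × 10⁴ cm

781.9 × 73.2 = 57235.08 → 5.72 × 10⁴ cm (3 s.f., last digit at the 10^2 place).
5.02 × 3.41 = 17.1182 → 17.1 cm (3 s.f., last digit at the 10^-1 place).
Difference: 57217.9618 cm; keep the coarser place, 10^2.
Result: 5.72 × 10⁴ cm.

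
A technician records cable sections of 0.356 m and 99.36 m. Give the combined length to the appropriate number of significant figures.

99.72 m

0.356 m + 99.36 m = 99.716 m.
Addition/subtraction keeps the fewest decimal places: 0.356 → 3 decimal places, 99.36 → 2 decimal places; limit is 2.
Rounded to 2 decimal places: 99.72 m.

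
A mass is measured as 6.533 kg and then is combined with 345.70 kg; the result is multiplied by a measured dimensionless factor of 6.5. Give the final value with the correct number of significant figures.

6.533 kg + 345.70 kg = 352.233 kg; the sum is limited to 2 decimal places (5 s.f.).
Carrying full precision, 352.233 × 6.5 = 2289.5145 kg; 6.5 has 2 s.f., so the result keeps min(5, 2) = 2 s.f.
Rounded to 2 significant figures: 2.3 × 10^3 kg.

2.3 × 10^3 kg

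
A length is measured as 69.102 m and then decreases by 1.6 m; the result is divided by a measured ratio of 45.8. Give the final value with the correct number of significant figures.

1.47 m

69.102 m − 1.6 m = 67.502 m; the difference is limited to 1 decimal place (3 s.f.).
Carrying full precision, 67.502 ÷ 45.8 = 1.47384279476… m; 45.8 has 3 s.f., so the result keeps min(3, 3) = 3 s.f.
Rounded to 3 significant figures: 1.47 m.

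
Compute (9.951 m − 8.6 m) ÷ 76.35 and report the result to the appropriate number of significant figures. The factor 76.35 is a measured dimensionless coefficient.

9.951 m − 8.6 m = 1.351 m; the difference is limited to 1 decimal place (2 s.f.).
Carrying full precision, 1.351 ÷ 76.35 = 0.0176948264571… m; 76.35 has 4 s.f., so the result keeps min(2, 4) = 2 s.f.
Rounded to 2 significant figures: 0.018 m.

0.018 m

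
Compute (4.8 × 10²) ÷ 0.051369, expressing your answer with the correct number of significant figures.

(4.8 × 10²) ÷ 0.051369 = 9344.15698184…
Multiplication/division keeps the fewest significant figures: 4.8 × 10² → 2 s.f., 0.051369 → 5 s.f.; limit is 2.
Rounded to 2 significant figures: 9.3 × 10³.

9.3 × 10³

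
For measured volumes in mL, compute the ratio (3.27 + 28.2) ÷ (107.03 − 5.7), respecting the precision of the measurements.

3.27 + 28.2 = 31.47, limited to 1 d.p. → 3 s.f.; 107.03 − 5.7 = 101.33, limited to 1 d.p. → 4 s.f.
Carrying full precision, 31.47 ÷ 101.33 = 0.310569426626…; keep min(3, 4) = 3 s.f.
Rounded to 3 significant figures: 0.311.

0.311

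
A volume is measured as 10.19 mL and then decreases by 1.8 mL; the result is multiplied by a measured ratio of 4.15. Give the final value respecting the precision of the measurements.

35 mL

10.19 mL − 1.8 mL = 8.39 mL; the difference is limited to 1 decimal place (2 s.f.).
Carrying full precision, 8.39 × 4.15 = 34.8185 mL; 4.15 has 3 s.f., so the result keeps min(2, 3) = 2 s.f.
Rounded to 2 significant figures: 35 mL.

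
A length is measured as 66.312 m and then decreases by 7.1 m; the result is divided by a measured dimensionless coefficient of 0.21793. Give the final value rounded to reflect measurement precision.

66.312 m − 7.1 m = 59.212 m; the difference is limited to 1 decimal place (3 s.f.).
Carrying full precision, 59.212 ÷ 0.21793 = 271.701922636… m; 0.21793 has 5 s.f., so the result keeps min(3, 5) = 3 s.f.
Rounded to 3 significant figures: 272 m.

272 m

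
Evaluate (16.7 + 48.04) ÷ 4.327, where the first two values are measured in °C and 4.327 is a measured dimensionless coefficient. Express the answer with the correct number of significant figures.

16.7 °C + 48.04 °C = 64.74 °C; the sum is limited to 1 decimal place (3 s.f.).
Carrying full precision, 64.74 ÷ 4.327 = 14.9618673446… °C; 4.327 has 4 s.f., so the result keeps min(3, 4) = 3 s.f.
Rounded to 3 significant figures: 15.0 °C.

15.0 °C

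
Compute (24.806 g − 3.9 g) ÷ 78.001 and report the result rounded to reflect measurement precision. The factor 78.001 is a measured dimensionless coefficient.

24.806 g − 3.9 g = 20.906 g; the difference is limited to 1 decimal place (3 s.f.).
Carrying full precision, 20.906 ÷ 78.001 = 0.268022204844… g; 78.001 has 5 s.f., so the result keeps min(3, 5) = 3 s.f.
Rounded to 3 significant figures: 0.268 g.

0.268 g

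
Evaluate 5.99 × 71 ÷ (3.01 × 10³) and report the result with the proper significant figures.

5.99 × 71 ÷ (3.01 × 10³) = 0.141292358804…
Multiplication/division keeps the fewest significant figures: 5.99 → 3 s.f., 71 → 2 s.f., 3.01 × 10³ → 3 s.f.; limit is 2.
Rounded to 2 significant figures: 0.14.

0.14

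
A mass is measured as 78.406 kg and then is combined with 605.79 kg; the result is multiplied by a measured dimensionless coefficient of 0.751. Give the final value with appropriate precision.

514 kg

78.406 kg + 605.79 kg = 684.196 kg; the sum is limited to 2 decimal places (5 s.f.).
Carrying full precision, 684.196 × 0.751 = 513.831196 kg; 0.751 has 3 s.f., so the result keeps min(5, 3) = 3 s.f.
Rounded to 3 significant figures: 514 kg.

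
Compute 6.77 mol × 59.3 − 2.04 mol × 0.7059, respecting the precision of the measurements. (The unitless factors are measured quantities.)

400. mol

6.77 × 59.3 = 401.461 → 4.01 × 10² mol (3 s.f., last digit at the 10^0 place).
2.04 × 0.7059 = 1.440036 → 1.44 mol (3 s.f., last digit at the 10^-2 place).
Difference: 400.020964 mol; keep the coarser place, 10^0.
Result: 400. mol.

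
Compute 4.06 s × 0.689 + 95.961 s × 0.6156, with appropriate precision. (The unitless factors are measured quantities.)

4.06 × 0.689 = 2.79734 → 2.80 s (3 s.f., last digit at the 10^-2 place).
95.961 × 0.6156 = 59.0735916 → 59.07 s (4 s.f., last digit at the 10^-2 place).
Sum: 61.8709316 s; keep the coarser place, 10^-2.
Result: 61.87 s.

61.87 s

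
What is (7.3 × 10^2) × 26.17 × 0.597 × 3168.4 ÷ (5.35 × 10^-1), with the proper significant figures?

(7.3 × 10^2) × 26.17 × 0.597 × 3168.4 ÷ (5.35 × 10^-1) = 67544056.0237…
Multiplication/division keeps the fewest significant figures: 7.3 × 10^2 → 2 s.f., 26.17 → 4 s.f., 0.597 → 3 s.f., 3168.4 → 5 s.f., 5.35 × 10^-1 → 3 s.f.; limit is 2.
Rounded to 2 significant figures: 6.8 × 10^7.

6.8 × 10^7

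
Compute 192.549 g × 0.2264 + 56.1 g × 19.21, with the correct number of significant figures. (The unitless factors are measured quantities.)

192.549 × 0.2264 = 43.5930936 → 43.59 g (4 s.f., last digit at the 10^-2 place).
56.1 × 19.21 = 1077.681 → 1.08 × 10^3 g (3 s.f., last digit at the 10^1 place).
Sum: 1121.2740936 g; keep the coarser place, 10^1.
Result: 1.12 × 10^3 g.

1.12 × 10^3 g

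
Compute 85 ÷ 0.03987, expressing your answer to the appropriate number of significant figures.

85 ÷ 0.03987 = 2131.9287685…
Multiplication/division keeps the fewest significant figures: 85 → 2 s.f., 0.03987 → 4 s.f.; limit is 2.
Rounded to 2 significant figures: 2.1 × 10^3.

2.1 × 10^3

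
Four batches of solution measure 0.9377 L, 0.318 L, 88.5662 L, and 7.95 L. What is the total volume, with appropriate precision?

0.9377 L + 0.318 L + 88.5662 L + 7.95 L = 97.7719 L.
Addition/subtraction keeps the fewest decimal places: 0.9377 → 4 decimal places, 0.318 → 3 decimal places, 88.5662 → 4 decimal places, 7.95 → 2 decimal places; limit is 2.
Rounded to 2 decimal places: 97.77 L.

97.77 L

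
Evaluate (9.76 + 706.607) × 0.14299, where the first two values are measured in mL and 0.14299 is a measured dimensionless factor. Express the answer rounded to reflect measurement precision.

102.43 mL

9.76 mL + 706.607 mL = 716.367 mL; the sum is limited to 2 decimal places (5 s.f.).
Carrying full precision, 716.367 × 0.14299 = 102.43331733 mL; 0.14299 has 5 s.f., so the result keeps min(5, 5) = 5 s.f.
Rounded to 5 significant figures: 102.43 mL.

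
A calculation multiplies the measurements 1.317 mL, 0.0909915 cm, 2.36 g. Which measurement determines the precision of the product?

2.36 g

1.317 mL → 4 s.f.; 0.0909915 cm → 6 s.f.; 2.36 g → 3 s.f.
The fewest is 3 significant figures, from 2.36 g.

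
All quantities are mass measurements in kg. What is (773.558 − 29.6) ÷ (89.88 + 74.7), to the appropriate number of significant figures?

773.558 − 29.6 = 743.958, limited to 1 d.p. → 4 s.f.; 89.88 + 74.7 = 164.58, limited to 1 d.p. → 4 s.f.
Carrying full precision, 743.958 ÷ 164.58 = 4.52034269048…; keep min(4, 4) = 4 s.f.
Rounded to 4 significant figures: 4.520.

4.520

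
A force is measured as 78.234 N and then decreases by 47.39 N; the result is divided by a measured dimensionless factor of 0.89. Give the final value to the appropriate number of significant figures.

35 N

78.234 N − 47.39 N = 30.844 N; the difference is limited to 2 decimal places (4 s.f.).
Carrying full precision, 30.844 ÷ 0.89 = 34.6561797753… N; 0.89 has 2 s.f., so the result keeps min(4, 2) = 2 s.f.
Rounded to 2 significant figures: 35 N.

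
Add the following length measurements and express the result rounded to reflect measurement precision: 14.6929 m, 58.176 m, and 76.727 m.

149.596 m

14.6929 m + 58.176 m + 76.727 m = 149.5959 m.
Addition/subtraction keeps the fewest decimal places: 14.6929 → 4 decimal places, 58.176 → 3 decimal places, 76.727 → 3 decimal places; limit is 3.
Rounded to 3 decimal places: 149.596 m.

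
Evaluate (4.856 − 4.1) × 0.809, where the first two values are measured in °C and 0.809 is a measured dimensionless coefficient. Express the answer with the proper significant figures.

4.856 °C − 4.1 °C = 0.756 °C; the difference is limited to 1 decimal place (1 s.f.).
Carrying full precision, 0.756 × 0.809 = 0.611604 °C; 0.809 has 3 s.f., so the result keeps min(1, 3) = 1 s.f.
Rounded to 1 significant figure: 0.6 °C.

0.6 °C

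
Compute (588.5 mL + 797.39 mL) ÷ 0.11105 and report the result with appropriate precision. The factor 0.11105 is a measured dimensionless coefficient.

588.5 mL + 797.39 mL = 1385.89 mL; the sum is limited to 1 decimal place (5 s.f.).
Carrying full precision, 1385.89 ÷ 0.11105 = 12479.8739307… mL; 0.11105 has 5 s.f., so the result keeps min(5, 5) = 5 s.f.
Rounded to 5 significant figures: 1.2480 × 10⁴ mL.

1.2480 × 10⁴ mL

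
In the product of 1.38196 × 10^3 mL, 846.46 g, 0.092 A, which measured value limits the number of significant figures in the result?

1.38196 × 10^3 mL → 6 s.f.; 846.46 g → 5 s.f.; 0.092 A → 2 s.f.
The fewest is 2 significant figures, from 0.092 A.

0.092 A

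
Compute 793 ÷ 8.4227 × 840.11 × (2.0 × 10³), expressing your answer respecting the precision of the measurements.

793 ÷ 8.4227 × 840.11 × (2.0 × 10³) = 158193270.566…
Multiplication/division keeps the fewest significant figures: 793 → 3 s.f., 8.4227 → 5 s.f., 840.11 → 5 s.f., 2.0 × 10³ → 2 s.f.; limit is 2.
Rounded to 2 significant figures: 1.6 × 10⁸.

1.6 × 10⁸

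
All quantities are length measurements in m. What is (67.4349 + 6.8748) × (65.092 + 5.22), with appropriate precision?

67.4349 + 6.8748 = 74.3097, limited to 4 d.p. → 6 s.f.; 65.092 + 5.22 = 70.312, limited to 2 d.p. → 4 s.f.
Carrying full precision, 74.3097 × 70.312 = 5224.8636264; keep min(6, 4) = 4 s.f.
Rounded to 4 significant figures: 5225 m².

5225 m²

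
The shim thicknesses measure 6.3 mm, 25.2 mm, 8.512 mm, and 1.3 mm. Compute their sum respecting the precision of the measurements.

6.3 mm + 25.2 mm + 8.512 mm + 1.3 mm = 41.312 mm.
Addition/subtraction keeps the fewest decimal places: 6.3 → 1 decimal place, 25.2 → 1 decimal place, 8.512 → 3 decimal places, 1.3 → 1 decimal place; limit is 1.
Rounded to 1 decimal place: 41.3 mm.

41.3 mm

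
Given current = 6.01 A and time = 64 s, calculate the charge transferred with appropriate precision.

3.8 × 10² C

charge transferred = 6.01 A × 64 s = 384.64 C.
6.01 has 3 significant figures; 64 has 2.
Division/multiplication keeps the fewest: 2 significant figures.
Rounded: 3.8 × 10² C.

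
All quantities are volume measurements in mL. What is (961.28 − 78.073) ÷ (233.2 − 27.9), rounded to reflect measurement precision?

961.28 − 78.073 = 883.207, limited to 2 d.p. → 5 s.f.; 233.2 − 27.9 = 205.3, limited to 1 d.p. → 4 s.f.
Carrying full precision, 883.207 ÷ 205.3 = 4.30203117389…; keep min(5, 4) = 4 s.f.
Rounded to 4 significant figures: 4.302.

4.302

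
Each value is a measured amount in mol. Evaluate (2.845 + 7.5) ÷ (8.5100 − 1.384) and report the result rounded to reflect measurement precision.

2.845 + 7.5 = 10.345, limited to 1 d.p. → 3 s.f.; 8.5100 − 1.384 = 7.1260, limited to 3 d.p. → 4 s.f.
Carrying full precision, 10.345 ÷ 7.1260 = 1.45172607353…; keep min(3, 4) = 3 s.f.
Rounded to 3 significant figures: 1.45.

1.45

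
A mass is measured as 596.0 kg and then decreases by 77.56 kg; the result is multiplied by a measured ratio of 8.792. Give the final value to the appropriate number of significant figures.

4.558 × 10³ kg

596.0 kg − 77.56 kg = 518.44 kg; the difference is limited to 1 decimal place (4 s.f.).
Carrying full precision, 518.44 × 8.792 = 4558.12448 kg; 8.792 has 4 s.f., so the result keeps min(4, 4) = 4 s.f.
Rounded to 4 significant figures: 4.558 × 10³ kg.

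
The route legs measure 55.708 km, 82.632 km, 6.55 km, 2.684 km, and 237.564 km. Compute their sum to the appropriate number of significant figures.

55.708 km + 82.632 km + 6.55 km + 2.684 km + 237.564 km = 385.138 km.
Addition/subtraction keeps the fewest decimal places: 55.708 → 3 decimal places, 82.632 → 3 decimal places, 6.55 → 2 decimal places, 2.684 → 3 decimal places, 237.564 → 3 decimal places; limit is 2.
Rounded to 2 decimal places: 385.14 km.

385.14 km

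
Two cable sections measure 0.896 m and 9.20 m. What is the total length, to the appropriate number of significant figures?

10.10 m

0.896 m + 9.20 m = 10.096 m.
Addition/subtraction keeps the fewest decimal places: 0.896 → 3 decimal places, 9.20 → 2 decimal places; limit is 2.
Rounded to 2 decimal places: 10.10 m.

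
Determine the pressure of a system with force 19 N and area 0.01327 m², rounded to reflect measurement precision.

pressure = 19 N ÷ 0.01327 m² = 1431.80105501… Pa.
19 has 2 significant figures; 0.01327 has 4.
Division/multiplication keeps the fewest: 2 significant figures.
Rounded: 1.4 × 10^3 Pa.

1.4 × 10^3 Pa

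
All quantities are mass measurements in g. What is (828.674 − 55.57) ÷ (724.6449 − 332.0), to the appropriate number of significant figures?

828.674 − 55.57 = 773.104, limited to 2 d.p. → 5 s.f.; 724.6449 − 332.0 = 392.6449, limited to 1 d.p. → 4 s.f.
Carrying full precision, 773.104 ÷ 392.6449 = 1.96896483311…; keep min(5, 4) = 4 s.f.
Rounded to 4 significant figures: 1.969.

1.969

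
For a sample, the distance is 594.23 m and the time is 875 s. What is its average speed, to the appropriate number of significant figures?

average speed = 594.23 m ÷ 875 s = 0.67912 m/s.
594.23 has 5 significant figures; 875 has 3.
Division/multiplication keeps the fewest: 3 significant figures.
Rounded: 0.679 m/s.

0.679 m/s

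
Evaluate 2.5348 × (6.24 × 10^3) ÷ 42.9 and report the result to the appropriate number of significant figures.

2.5348 × (6.24 × 10^3) ÷ 42.9 = 368.698181818…
Multiplication/division keeps the fewest significant figures: 2.5348 → 5 s.f., 6.24 × 10^3 → 3 s.f., 42.9 → 3 s.f.; limit is 3.
Rounded to 3 significant figures: 369.

369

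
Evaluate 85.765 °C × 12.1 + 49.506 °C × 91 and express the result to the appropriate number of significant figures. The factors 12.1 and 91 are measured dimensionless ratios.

85.765 × 12.1 = 1037.7565 → 1.04 × 10³ °C (3 s.f., last digit at the 10^1 place).
49.506 × 91 = 4505.046 → 4.5 × 10³ °C (2 s.f., last digit at the 10^2 place).
Sum: 5542.8025 °C; keep the coarser place, 10^2.
Result: 5.5 × 10³ °C.

5.5 × 10³ °C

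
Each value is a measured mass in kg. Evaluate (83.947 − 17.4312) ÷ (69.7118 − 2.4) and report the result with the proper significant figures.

0.988

83.947 − 17.4312 = 66.5158, limited to 3 d.p. → 5 s.f.; 69.7118 − 2.4 = 67.3118, limited to 1 d.p. → 3 s.f.
Carrying full precision, 66.5158 ÷ 67.3118 = 0.988174435983…; keep min(5, 3) = 3 s.f.
Rounded to 3 significant figures: 0.988.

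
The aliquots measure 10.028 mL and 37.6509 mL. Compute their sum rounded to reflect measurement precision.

10.028 mL + 37.6509 mL = 47.6789 mL.
Addition/subtraction keeps the fewest decimal places: 10.028 → 3 decimal places, 37.6509 → 4 decimal places; limit is 3.
Rounded to 3 decimal places: 47.679 mL.

47.679 mL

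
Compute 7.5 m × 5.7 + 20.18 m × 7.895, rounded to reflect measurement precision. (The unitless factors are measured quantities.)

2.02 × 10^2 m

7.5 × 5.7 = 42.75 → 43 m (2 s.f., last digit at the 10^0 place).
20.18 × 7.895 = 159.3211 → 159.3 m (4 s.f., last digit at the 10^-1 place).
Sum: 202.0711 m; keep the coarser place, 10^0.
Result: 2.02 × 10^2 m.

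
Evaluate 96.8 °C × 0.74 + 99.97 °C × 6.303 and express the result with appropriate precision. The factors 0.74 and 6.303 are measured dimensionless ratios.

96.8 × 0.74 = 71.632 → 72 °C (2 s.f., last digit at the 10^0 place).
99.97 × 6.303 = 630.11091 → 6.301 × 10² °C (4 s.f., last digit at the 10^-1 place).
Sum: 701.74291 °C; keep the coarser place, 10^0.
Result: 702 °C.

702 °C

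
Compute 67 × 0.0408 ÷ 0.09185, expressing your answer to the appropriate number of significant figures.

67 × 0.0408 ÷ 0.09185 = 29.7615677735…
Multiplication/division keeps the fewest significant figures: 67 → 2 s.f., 0.0408 → 3 s.f., 0.09185 → 4 s.f.; limit is 2.
Rounded to 2 significant figures: 30.

30.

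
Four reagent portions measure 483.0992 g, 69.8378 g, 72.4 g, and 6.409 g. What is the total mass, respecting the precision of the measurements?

631.7 g

483.0992 g + 69.8378 g + 72.4 g + 6.409 g = 631.7460 g.
Addition/subtraction keeps the fewest decimal places: 483.0992 → 4 decimal places, 69.8378 → 4 decimal places, 72.4 → 1 decimal place, 6.409 → 3 decimal places; limit is 1.
Rounded to 1 decimal place: 631.7 g.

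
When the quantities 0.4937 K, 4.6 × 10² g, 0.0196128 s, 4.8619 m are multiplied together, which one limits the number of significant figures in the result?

0.4937 K → 4 s.f.; 4.6 × 10² g → 2 s.f.; 0.0196128 s → 6 s.f.; 4.8619 m → 5 s.f.
The fewest is 2 significant figures, from 4.6 × 10² g.

4.6 × 10² g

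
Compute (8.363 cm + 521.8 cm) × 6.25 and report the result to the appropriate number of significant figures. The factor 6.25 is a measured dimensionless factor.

8.363 cm + 521.8 cm = 530.163 cm; the sum is limited to 1 decimal place (4 s.f.).
Carrying full precision, 530.163 × 6.25 = 3313.51875 cm; 6.25 has 3 s.f., so the result keeps min(4, 3) = 3 s.f.
Rounded to 3 significant figures: 3.31 × 10^3 cm.

3.31 × 10^3 cm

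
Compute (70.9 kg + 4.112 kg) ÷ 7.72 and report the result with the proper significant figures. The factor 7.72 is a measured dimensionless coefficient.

70.9 kg + 4.112 kg = 75.012 kg; the sum is limited to 1 decimal place (3 s.f.).
Carrying full precision, 75.012 ÷ 7.72 = 9.71658031088… kg; 7.72 has 3 s.f., so the result keeps min(3, 3) = 3 s.f.
Rounded to 3 significant figures: 9.72 kg.

9.72 kg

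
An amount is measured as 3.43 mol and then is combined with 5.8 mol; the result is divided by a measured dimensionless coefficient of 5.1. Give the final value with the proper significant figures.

1.8 mol

3.43 mol + 5.8 mol = 9.23 mol; the sum is limited to 1 decimal place (2 s.f.).
Carrying full precision, 9.23 ÷ 5.1 = 1.80980392157… mol; 5.1 has 2 s.f., so the result keeps min(2, 2) = 2 s.f.
Rounded to 2 significant figures: 1.8 mol.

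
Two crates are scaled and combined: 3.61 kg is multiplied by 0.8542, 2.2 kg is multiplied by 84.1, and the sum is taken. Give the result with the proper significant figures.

3.61 × 0.8542 = 3.083662 → 3.08 kg (3 s.f., last digit at the 10^-2 place).
2.2 × 84.1 = 185.02 → 1.9 × 10² kg (2 s.f., last digit at the 10^1 place).
Sum: 188.103662 kg; keep the coarser place, 10^1.
Result: 1.9 × 10² kg.

1.9 × 10² kg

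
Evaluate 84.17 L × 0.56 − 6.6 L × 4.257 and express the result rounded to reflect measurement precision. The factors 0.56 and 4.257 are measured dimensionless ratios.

84.17 × 0.56 = 47.1352 → 47 L (2 s.f., last digit at the 10^0 place).
6.6 × 4.257 = 28.0962 → 28 L (2 s.f., last digit at the 10^0 place).
Difference: 19.039 L; keep the coarser place, 10^0.
Result: 19 L.

19 L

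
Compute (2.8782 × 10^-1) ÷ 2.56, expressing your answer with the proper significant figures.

(2.8782 × 10^-1) ÷ 2.56 = 0.1124296875
Multiplication/division keeps the fewest significant figures: 2.8782 × 10^-1 → 5 s.f., 2.56 → 3 s.f.; limit is 3.
Rounded to 3 significant figures: 0.112.

0.112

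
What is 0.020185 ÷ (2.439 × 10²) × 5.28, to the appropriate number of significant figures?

4.37 × 10⁻⁴

0.020185 ÷ (2.439 × 10²) × 5.28 = 0.000436969249692…
Multiplication/division keeps the fewest significant figures: 0.020185 → 5 s.f., 2.439 × 10² → 4 s.f., 5.28 → 3 s.f.; limit is 3.
Rounded to 3 significant figures: 4.37 × 10⁻⁴.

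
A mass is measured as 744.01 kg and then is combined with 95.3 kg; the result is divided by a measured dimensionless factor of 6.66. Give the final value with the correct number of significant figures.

744.01 kg + 95.3 kg = 839.31 kg; the sum is limited to 1 decimal place (4 s.f.).
Carrying full precision, 839.31 ÷ 6.66 = 126.022522523… kg; 6.66 has 3 s.f., so the result keeps min(4, 3) = 3 s.f.
Rounded to 3 significant figures: 126 kg.

126 kg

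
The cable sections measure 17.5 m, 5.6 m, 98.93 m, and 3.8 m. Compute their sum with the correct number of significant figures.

17.5 m + 5.6 m + 98.93 m + 3.8 m = 125.83 m.
Addition/subtraction keeps the fewest decimal places: 17.5 → 1 decimal place, 5.6 → 1 decimal place, 98.93 → 2 decimal places, 3.8 → 1 decimal place; limit is 1.
Rounded to 1 decimal place: 125.8 m.

125.8 m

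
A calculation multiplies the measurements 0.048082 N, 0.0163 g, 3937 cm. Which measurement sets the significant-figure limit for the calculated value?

0.048082 N → 5 s.f.; 0.0163 g → 3 s.f.; 3937 cm → 4 s.f.
The fewest is 3 significant figures, from 0.0163 g.

0.0163 g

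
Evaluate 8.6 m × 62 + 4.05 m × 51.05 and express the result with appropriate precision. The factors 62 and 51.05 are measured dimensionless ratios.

8.6 × 62 = 533.2 → 5.3 × 10^2 m (2 s.f., last digit at the 10^1 place).
4.05 × 51.05 = 206.7525 → 207 m (3 s.f., last digit at the 10^0 place).
Sum: 739.9525 m; keep the coarser place, 10^1.
Result: 7.4 × 10^2 m.

7.4 × 10^2 m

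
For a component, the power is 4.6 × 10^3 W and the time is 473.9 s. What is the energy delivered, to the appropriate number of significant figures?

energy delivered = 4.6 × 10^3 W × 473.9 s = 2179940 J.
4.6 × 10^3 has 2 significant figures; 473.9 has 4.
Division/multiplication keeps the fewest: 2 significant figures.
Rounded: 2.2 × 10^6 J.

2.2 × 10^6 J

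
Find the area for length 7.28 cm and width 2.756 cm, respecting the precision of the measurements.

area = 7.28 cm × 2.756 cm = 20.06368 cm².
7.28 has 3 significant figures; 2.756 has 4.
Division/multiplication keeps the fewest: 3 significant figures.
Rounded: 20.1 cm².

20.1 cm²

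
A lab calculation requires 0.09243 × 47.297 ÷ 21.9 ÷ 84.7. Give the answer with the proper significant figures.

0.09243 × 47.297 ÷ 21.9 ÷ 84.7 = 0.00235677988388…
Multiplication/division keeps the fewest significant figures: 0.09243 → 4 s.f., 47.297 → 5 s.f., 21.9 → 3 s.f., 84.7 → 3 s.f.; limit is 3.
Rounded to 3 significant figures: 0.00236.

0.00236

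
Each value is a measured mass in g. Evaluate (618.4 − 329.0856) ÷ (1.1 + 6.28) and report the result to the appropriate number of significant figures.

39

618.4 − 329.0856 = 289.3144, limited to 1 d.p. → 4 s.f.; 1.1 + 6.28 = 7.38, limited to 1 d.p. → 2 s.f.
Carrying full precision, 289.3144 ÷ 7.38 = 39.2024932249…; keep min(4, 2) = 2 s.f.
Rounded to 2 significant figures: 39.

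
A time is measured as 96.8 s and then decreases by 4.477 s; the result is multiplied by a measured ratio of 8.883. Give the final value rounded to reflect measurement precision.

820. s

96.8 s − 4.477 s = 92.323 s; the difference is limited to 1 decimal place (3 s.f.).
Carrying full precision, 92.323 × 8.883 = 820.105209 s; 8.883 has 4 s.f., so the result keeps min(3, 4) = 3 s.f.
Rounded to 3 significant figures: 820. s.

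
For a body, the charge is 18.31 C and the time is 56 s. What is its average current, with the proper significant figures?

0.33 A

average current = 18.31 C ÷ 56 s = 0.326964285714… A.
18.31 has 4 significant figures; 56 has 2.
Division/multiplication keeps the fewest: 2 significant figures.
Rounded: 0.33 A.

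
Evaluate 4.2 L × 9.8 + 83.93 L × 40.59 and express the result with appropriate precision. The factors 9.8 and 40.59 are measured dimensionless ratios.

3448 L

4.2 × 9.8 = 41.16 → 41 L (2 s.f., last digit at the 10^0 place).
83.93 × 40.59 = 3406.7187 → 3407 L (4 s.f., last digit at the 10^0 place).
Sum: 3447.8787 L; keep the coarser place, 10^0.
Result: 3448 L.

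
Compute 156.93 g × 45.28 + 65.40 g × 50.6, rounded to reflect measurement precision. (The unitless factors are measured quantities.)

1.042 × 10^4 g

156.93 × 45.28 = 7105.7904 → 7106 g (4 s.f., last digit at the 10^0 place).
65.40 × 50.6 = 3309.24 → 3.31 × 10^3 g (3 s.f., last digit at the 10^1 place).
Sum: 10415.0304 g; keep the coarser place, 10^1.
Result: 1.042 × 10^4 g.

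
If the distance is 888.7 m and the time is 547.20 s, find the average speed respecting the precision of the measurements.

average speed = 888.7 m ÷ 547.20 s = 1.62408625731… m/s.
888.7 has 4 significant figures; 547.20 has 5.
Division/multiplication keeps the fewest: 4 significant figures.
Rounded: 1.624 m/s.

1.624 m/s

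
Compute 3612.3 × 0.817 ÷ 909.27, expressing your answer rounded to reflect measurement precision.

3.25

3612.3 × 0.817 ÷ 909.27 = 3.24573460028…
Multiplication/division keeps the fewest significant figures: 3612.3 → 5 s.f., 0.817 → 3 s.f., 909.27 → 5 s.f.; limit is 3.
Rounded to 3 significant figures: 3.25.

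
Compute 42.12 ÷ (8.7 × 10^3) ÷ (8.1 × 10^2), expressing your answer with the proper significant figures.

42.12 ÷ (8.7 × 10^3) ÷ (8.1 × 10^2) = 0.00000597701149425…
Multiplication/division keeps the fewest significant figures: 42.12 → 4 s.f., 8.7 × 10^3 → 2 s.f., 8.1 × 10^2 → 2 s.f.; limit is 2.
Rounded to 2 significant figures: 6.0 × 10^-6.

6.0 × 10^-6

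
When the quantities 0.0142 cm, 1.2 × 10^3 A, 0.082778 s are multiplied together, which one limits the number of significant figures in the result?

0.0142 cm → 3 s.f.; 1.2 × 10^3 A → 2 s.f.; 0.082778 s → 5 s.f.
The fewest is 2 significant figures, from 1.2 × 10^3 A.

1.2 × 10^3 A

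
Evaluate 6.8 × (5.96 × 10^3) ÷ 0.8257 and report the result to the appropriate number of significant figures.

4.9 × 10^4

6.8 × (5.96 × 10^3) ÷ 0.8257 = 49083.2021315…
Multiplication/division keeps the fewest significant figures: 6.8 → 2 s.f., 5.96 × 10^3 → 3 s.f., 0.8257 → 4 s.f.; limit is 2.
Rounded to 2 significant figures: 4.9 × 10^4.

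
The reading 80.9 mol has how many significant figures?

3

80.9: zeros between nonzero digits are significant.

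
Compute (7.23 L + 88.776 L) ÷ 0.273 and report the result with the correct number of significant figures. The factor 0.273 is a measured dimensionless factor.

7.23 L + 88.776 L = 96.006 L; the sum is limited to 2 decimal places (4 s.f.).
Carrying full precision, 96.006 ÷ 0.273 = 351.67032967… L; 0.273 has 3 s.f., so the result keeps min(4, 3) = 3 s.f.
Rounded to 3 significant figures: 352 L.

352 L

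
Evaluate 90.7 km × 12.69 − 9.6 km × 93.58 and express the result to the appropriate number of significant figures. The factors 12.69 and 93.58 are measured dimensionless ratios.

2.5 × 10^2 km

90.7 × 12.69 = 1150.983 → 1.15 × 10^3 km (3 s.f., last digit at the 10^1 place).
9.6 × 93.58 = 898.368 → 9.0 × 10^2 km (2 s.f., last digit at the 10^1 place).
Difference: 252.615 km; keep the coarser place, 10^1.
Result: 2.5 × 10^2 km.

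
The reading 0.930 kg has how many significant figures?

3

0.930: leading zeros are not significant; trailing zeros after a decimal point are significant.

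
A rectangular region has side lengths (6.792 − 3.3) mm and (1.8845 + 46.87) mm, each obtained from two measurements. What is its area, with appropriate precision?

1.7 × 10^2 mm²

6.792 − 3.3 = 3.492, limited to 1 d.p. → 2 s.f.; 1.8845 + 46.87 = 48.7545, limited to 2 d.p. → 4 s.f.
Carrying full precision, 3.492 × 48.7545 = 170.250714; keep min(2, 4) = 2 s.f.
Rounded to 2 significant figures: 1.7 × 10^2 mm².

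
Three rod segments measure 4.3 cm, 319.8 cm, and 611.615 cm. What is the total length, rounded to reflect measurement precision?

935.7 cm

4.3 cm + 319.8 cm + 611.615 cm = 935.715 cm.
Addition/subtraction keeps the fewest decimal places: 4.3 → 1 decimal place, 319.8 → 1 decimal place, 611.615 → 3 decimal places; limit is 1.
Rounded to 1 decimal place: 935.7 cm.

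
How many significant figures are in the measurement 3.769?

4

3.769: every digit is nonzero and significant.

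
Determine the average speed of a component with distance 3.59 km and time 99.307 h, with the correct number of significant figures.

0.0362 km/h

average speed = 3.59 km ÷ 99.307 h = 0.0361505231253… km/h.
3.59 has 3 significant figures; 99.307 has 5.
Division/multiplication keeps the fewest: 3 significant figures.
Rounded: 0.0362 km/h.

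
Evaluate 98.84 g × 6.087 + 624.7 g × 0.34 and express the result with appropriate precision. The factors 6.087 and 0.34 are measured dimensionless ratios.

98.84 × 6.087 = 601.63908 → 601.6 g (4 s.f., last digit at the 10^-1 place).
624.7 × 0.34 = 212.398 → 2.1 × 10^2 g (2 s.f., last digit at the 10^1 place).
Sum: 814.03708 g; keep the coarser place, 10^1.
Result: 8.1 × 10^2 g.

8.1 × 10^2 g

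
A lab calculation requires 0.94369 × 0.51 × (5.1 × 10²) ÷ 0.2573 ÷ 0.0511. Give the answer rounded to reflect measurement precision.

1.9 × 10⁴

0.94369 × 0.51 × (5.1 × 10²) ÷ 0.2573 ÷ 0.0511 = 18668.4825788…
Multiplication/division keeps the fewest significant figures: 0.94369 → 5 s.f., 0.51 → 2 s.f., 5.1 × 10² → 2 s.f., 0.2573 → 4 s.f., 0.0511 → 3 s.f.; limit is 2.
Rounded to 2 significant figures: 1.9 × 10⁴.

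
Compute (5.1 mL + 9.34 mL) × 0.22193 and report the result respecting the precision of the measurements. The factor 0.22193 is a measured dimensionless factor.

3.20 mL

5.1 mL + 9.34 mL = 14.44 mL; the sum is limited to 1 decimal place (3 s.f.).
Carrying full precision, 14.44 × 0.22193 = 3.2046692 mL; 0.22193 has 5 s.f., so the result keeps min(3, 5) = 3 s.f.
Rounded to 3 significant figures: 3.20 mL.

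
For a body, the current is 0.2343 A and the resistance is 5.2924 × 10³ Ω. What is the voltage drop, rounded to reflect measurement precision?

voltage drop = 0.2343 A × 5.2924 × 10³ Ω = 1240.00932 V.
0.2343 has 4 significant figures; 5.2924 × 10³ has 5.
Division/multiplication keeps the fewest: 4 significant figures.
Rounded: 1240. V.

1240. V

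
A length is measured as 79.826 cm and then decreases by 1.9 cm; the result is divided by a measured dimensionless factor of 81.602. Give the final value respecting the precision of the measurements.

0.955 cm

79.826 cm − 1.9 cm = 77.926 cm; the difference is limited to 1 decimal place (3 s.f.).
Carrying full precision, 77.926 ÷ 81.602 = 0.954952084508… cm; 81.602 has 5 s.f., so the result keeps min(3, 5) = 3 s.f.
Rounded to 3 significant figures: 0.955 cm.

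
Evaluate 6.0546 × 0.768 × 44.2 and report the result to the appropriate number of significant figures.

206

6.0546 × 0.768 × 44.2 = 205.52702976
Multiplication/division keeps the fewest significant figures: 6.0546 → 5 s.f., 0.768 → 3 s.f., 44.2 → 3 s.f.; limit is 3.
Rounded to 3 significant figures: 206.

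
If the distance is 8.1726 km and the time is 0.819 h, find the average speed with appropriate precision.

average speed = 8.1726 km ÷ 0.819 h = 9.97875457875… km/h.
8.1726 has 5 significant figures; 0.819 has 3.
Division/multiplication keeps the fewest: 3 significant figures.
Rounded: 9.98 km/h.

9.98 km/h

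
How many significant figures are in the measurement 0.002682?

0.002682: leading zeros are not significant.

4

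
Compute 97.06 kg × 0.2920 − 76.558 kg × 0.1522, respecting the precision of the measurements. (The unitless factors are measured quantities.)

97.06 × 0.2920 = 28.34152 → 28.34 kg (4 s.f., last digit at the 10^-2 place).
76.558 × 0.1522 = 11.6521276 → 11.65 kg (4 s.f., last digit at the 10^-2 place).
Difference: 16.6893924 kg; keep the coarser place, 10^-2.
Result: 16.69 kg.

16.69 kg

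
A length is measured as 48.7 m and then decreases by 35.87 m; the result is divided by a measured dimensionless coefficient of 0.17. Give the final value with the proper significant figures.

48.7 m − 35.87 m = 12.83 m; the difference is limited to 1 decimal place (3 s.f.).
Carrying full precision, 12.83 ÷ 0.17 = 75.4705882353… m; 0.17 has 2 s.f., so the result keeps min(3, 2) = 2 s.f.
Rounded to 2 significant figures: 75 m.

75 m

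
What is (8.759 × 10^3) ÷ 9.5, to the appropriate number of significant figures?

(8.759 × 10^3) ÷ 9.5 = 922
Multiplication/division keeps the fewest significant figures: 8.759 × 10^3 → 4 s.f., 9.5 → 2 s.f.; limit is 2.
Rounded to 2 significant figures: 9.2 × 10^2.

9.2 × 10^2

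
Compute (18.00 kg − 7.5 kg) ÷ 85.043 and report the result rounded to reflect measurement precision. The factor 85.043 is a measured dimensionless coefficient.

18.00 kg − 7.5 kg = 10.50 kg; the difference is limited to 1 decimal place (3 s.f.).
Carrying full precision, 10.50 ÷ 85.043 = 0.123466952013… kg; 85.043 has 5 s.f., so the result keeps min(3, 5) = 3 s.f.
Rounded to 3 significant figures: 1.23 × 10⁻¹ kg.

1.23 × 10⁻¹ kg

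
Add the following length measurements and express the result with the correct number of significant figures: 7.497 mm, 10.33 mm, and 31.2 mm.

49.0 mm

7.497 mm + 10.33 mm + 31.2 mm = 49.027 mm.
Addition/subtraction keeps the fewest decimal places: 7.497 → 3 decimal places, 10.33 → 2 decimal places, 31.2 → 1 decimal place; limit is 1.
Rounded to 1 decimal place: 49.0 mm.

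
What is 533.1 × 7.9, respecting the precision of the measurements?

4.2 × 10^3

533.1 × 7.9 = 4211.49
Multiplication/division keeps the fewest significant figures: 533.1 → 4 s.f., 7.9 → 2 s.f.; limit is 2.
Rounded to 2 significant figures: 4.2 × 10^3.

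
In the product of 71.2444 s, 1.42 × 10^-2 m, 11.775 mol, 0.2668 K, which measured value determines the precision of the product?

71.2444 s → 6 s.f.; 1.42 × 10^-2 m → 3 s.f.; 11.775 mol → 5 s.f.; 0.2668 K → 4 s.f.
The fewest is 3 significant figures, from 1.42 × 10^-2 m.

1.42 × 10^-2 m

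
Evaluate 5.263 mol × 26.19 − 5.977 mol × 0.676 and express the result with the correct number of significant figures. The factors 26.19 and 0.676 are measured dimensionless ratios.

5.263 × 26.19 = 137.83797 → 137.8 mol (4 s.f., last digit at the 10^-1 place).
5.977 × 0.676 = 4.040452 → 4.04 mol (3 s.f., last digit at the 10^-2 place).
Difference: 133.797518 mol; keep the coarser place, 10^-1.
Result: 133.8 mol.

133.8 mol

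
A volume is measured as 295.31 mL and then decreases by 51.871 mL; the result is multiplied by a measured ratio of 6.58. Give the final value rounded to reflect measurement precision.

1.60 × 10^3 mL

295.31 mL − 51.871 mL = 243.439 mL; the difference is limited to 2 decimal places (5 s.f.).
Carrying full precision, 243.439 × 6.58 = 1601.82862 mL; 6.58 has 3 s.f., so the result keeps min(5, 3) = 3 s.f.
Rounded to 3 significant figures: 1.60 × 10^3 mL.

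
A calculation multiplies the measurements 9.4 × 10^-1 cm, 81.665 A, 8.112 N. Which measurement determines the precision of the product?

9.4 × 10^-1 cm → 2 s.f.; 81.665 A → 5 s.f.; 8.112 N → 4 s.f.
The fewest is 2 significant figures, from 9.4 × 10^-1 cm.

9.4 × 10^-1 cm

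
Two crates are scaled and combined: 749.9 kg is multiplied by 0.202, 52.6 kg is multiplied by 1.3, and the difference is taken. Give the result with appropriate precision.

749.9 × 0.202 = 151.4798 → 151 kg (3 s.f., last digit at the 10^0 place).
52.6 × 1.3 = 68.38 → 68 kg (2 s.f., last digit at the 10^0 place).
Difference: 83.0998 kg; keep the coarser place, 10^0.
Result: 83 kg.

83 kg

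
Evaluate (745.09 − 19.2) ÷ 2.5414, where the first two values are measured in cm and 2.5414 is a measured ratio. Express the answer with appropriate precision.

745.09 cm − 19.2 cm = 725.89 cm; the difference is limited to 1 decimal place (4 s.f.).
Carrying full precision, 725.89 ÷ 2.5414 = 285.626032895… cm; 2.5414 has 5 s.f., so the result keeps min(4, 5) = 4 s.f.
Rounded to 4 significant figures: 285.6 cm.

285.6 cm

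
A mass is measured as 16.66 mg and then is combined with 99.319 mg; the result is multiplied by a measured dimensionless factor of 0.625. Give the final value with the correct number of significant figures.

16.66 mg + 99.319 mg = 115.979 mg; the sum is limited to 2 decimal places (5 s.f.).
Carrying full precision, 115.979 × 0.625 = 72.486875 mg; 0.625 has 3 s.f., so the result keeps min(5, 3) = 3 s.f.
Rounded to 3 significant figures: 72.5 mg.

72.5 mg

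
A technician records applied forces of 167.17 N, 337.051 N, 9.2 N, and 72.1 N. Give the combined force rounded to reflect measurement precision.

167.17 N + 337.051 N + 9.2 N + 72.1 N = 585.521 N.
Addition/subtraction keeps the fewest decimal places: 167.17 → 2 decimal places, 337.051 → 3 decimal places, 9.2 → 1 decimal place, 72.1 → 1 decimal place; limit is 1.
Rounded to 1 decimal place: 585.5 N.

585.5 N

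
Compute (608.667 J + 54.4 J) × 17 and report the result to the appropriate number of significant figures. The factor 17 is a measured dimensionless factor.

608.667 J + 54.4 J = 663.067 J; the sum is limited to 1 decimal place (4 s.f.).
Carrying full precision, 663.067 × 17 = 11272.139 J; 17 has 2 s.f., so the result keeps min(4, 2) = 2 s.f.
Rounded to 2 significant figures: 1.1 × 10^4 J.

1.1 × 10^4 J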